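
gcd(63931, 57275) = 1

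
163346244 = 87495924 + 75850320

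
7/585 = 7/585 = 0.01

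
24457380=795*30764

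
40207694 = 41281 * 974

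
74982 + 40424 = 115406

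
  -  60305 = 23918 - 84223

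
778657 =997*781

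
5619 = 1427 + 4192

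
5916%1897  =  225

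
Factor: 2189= 11^1*199^1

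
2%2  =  0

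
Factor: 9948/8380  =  3^1*5^( - 1 )*419^(-1)*829^1 = 2487/2095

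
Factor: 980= 2^2*5^1 * 7^2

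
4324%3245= 1079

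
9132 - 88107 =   -  78975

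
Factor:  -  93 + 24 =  - 69  =  - 3^1*23^1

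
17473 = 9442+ 8031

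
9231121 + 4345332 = 13576453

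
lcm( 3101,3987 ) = 27909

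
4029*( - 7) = - 28203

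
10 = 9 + 1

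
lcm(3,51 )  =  51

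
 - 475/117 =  - 5 + 110/117 = - 4.06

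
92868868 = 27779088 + 65089780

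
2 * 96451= 192902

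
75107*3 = 225321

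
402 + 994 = 1396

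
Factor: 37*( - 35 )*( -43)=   5^1*7^1 * 37^1* 43^1 = 55685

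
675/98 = 6  +  87/98 = 6.89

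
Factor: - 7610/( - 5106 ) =3^(-1)*5^1*23^( - 1) * 37^( - 1)*761^1  =  3805/2553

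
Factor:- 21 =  - 3^1 *7^1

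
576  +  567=1143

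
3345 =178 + 3167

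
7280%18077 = 7280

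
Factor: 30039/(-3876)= - 31/4=- 2^ ( - 2)  *  31^1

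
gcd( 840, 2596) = 4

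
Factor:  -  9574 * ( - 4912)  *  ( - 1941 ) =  - 2^5 * 3^1*307^1* 647^1*4787^1 = -  91280354208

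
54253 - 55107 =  - 854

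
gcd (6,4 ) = 2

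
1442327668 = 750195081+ 692132587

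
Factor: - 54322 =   -  2^1*157^1 *173^1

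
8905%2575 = 1180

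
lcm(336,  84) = 336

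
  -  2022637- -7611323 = 5588686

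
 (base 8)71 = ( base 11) 52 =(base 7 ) 111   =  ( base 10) 57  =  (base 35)1m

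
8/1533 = 8/1533 = 0.01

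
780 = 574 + 206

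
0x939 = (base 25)3JB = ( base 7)6612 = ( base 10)2361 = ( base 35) 1WG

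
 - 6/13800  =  -1 + 2299/2300=-0.00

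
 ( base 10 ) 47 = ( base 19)29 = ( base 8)57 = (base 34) 1D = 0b101111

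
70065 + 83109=153174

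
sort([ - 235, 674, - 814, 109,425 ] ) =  [-814,-235, 109,425,674] 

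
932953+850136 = 1783089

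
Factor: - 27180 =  - 2^2*3^2 * 5^1*151^1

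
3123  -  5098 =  - 1975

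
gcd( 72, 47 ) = 1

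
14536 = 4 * 3634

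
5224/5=5224/5 = 1044.80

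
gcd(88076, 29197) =97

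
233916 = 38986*6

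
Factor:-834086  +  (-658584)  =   - 1492670  =  - 2^1* 5^1*61^1*2447^1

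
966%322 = 0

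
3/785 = 3/785 = 0.00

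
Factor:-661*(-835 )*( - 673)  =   - 5^1 * 167^1*661^1*673^1 = - 371452255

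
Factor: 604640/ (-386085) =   -  2^5*3^( - 1)*7^(- 1 )*3677^( - 1)*3779^1=- 120928/77217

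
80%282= 80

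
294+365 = 659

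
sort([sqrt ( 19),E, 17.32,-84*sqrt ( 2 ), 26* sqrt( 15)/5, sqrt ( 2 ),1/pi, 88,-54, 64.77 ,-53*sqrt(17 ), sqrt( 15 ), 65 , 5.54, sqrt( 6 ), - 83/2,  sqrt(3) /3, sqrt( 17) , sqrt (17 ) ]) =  [-53 * sqrt ( 17),-84*sqrt( 2),-54 , - 83/2,1/pi , sqrt( 3)/3,sqrt( 2), sqrt(6 ), E, sqrt(15 ), sqrt (17 ),sqrt (17 ), sqrt (19) , 5.54 , 17.32, 26* sqrt ( 15 )/5, 64.77,  65,88 ]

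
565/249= 565/249 = 2.27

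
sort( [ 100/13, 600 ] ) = [ 100/13, 600 ] 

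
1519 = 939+580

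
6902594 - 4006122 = 2896472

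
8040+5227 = 13267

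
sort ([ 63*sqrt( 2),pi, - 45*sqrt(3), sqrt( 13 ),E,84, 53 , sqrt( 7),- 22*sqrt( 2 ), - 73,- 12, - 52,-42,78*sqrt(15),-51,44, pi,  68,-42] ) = [ - 45*sqrt(3 ),-73, - 52, - 51,-42, - 42,  -  22*sqrt( 2),-12, sqrt( 7),E,pi , pi,sqrt( 13 ),44,53, 68,84 , 63 * sqrt( 2), 78*sqrt(15)]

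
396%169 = 58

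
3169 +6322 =9491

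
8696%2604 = 884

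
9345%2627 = 1464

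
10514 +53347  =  63861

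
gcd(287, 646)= 1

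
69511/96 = 69511/96 = 724.07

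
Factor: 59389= 11^1*5399^1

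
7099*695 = 4933805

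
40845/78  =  523+17/26 = 523.65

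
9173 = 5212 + 3961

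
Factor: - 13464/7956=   -  2^1 * 11^1 * 13^(  -  1) = - 22/13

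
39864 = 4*9966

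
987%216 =123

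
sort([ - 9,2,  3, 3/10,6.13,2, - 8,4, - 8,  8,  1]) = [ - 9, - 8,-8,3/10,1, 2,2,3, 4,6.13,  8]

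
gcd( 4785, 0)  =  4785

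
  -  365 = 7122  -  7487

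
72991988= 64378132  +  8613856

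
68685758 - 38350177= 30335581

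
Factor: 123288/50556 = 934/383 = 2^1*383^ ( - 1)*467^1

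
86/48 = 43/24 = 1.79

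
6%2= 0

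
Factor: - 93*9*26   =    -  2^1*3^3*13^1 * 31^1 = - 21762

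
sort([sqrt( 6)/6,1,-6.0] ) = [ -6.0 , sqrt ( 6)/6 , 1] 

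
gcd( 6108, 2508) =12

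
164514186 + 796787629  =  961301815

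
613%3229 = 613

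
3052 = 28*109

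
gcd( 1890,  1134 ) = 378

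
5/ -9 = - 5/9=- 0.56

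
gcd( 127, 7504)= 1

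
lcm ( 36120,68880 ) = 2961840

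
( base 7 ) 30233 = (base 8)16235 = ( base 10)7325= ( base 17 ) 185f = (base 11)555a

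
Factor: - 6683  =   - 41^1*163^1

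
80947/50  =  1618 + 47/50=1618.94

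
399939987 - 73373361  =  326566626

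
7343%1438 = 153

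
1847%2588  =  1847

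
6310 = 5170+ 1140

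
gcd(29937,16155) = 3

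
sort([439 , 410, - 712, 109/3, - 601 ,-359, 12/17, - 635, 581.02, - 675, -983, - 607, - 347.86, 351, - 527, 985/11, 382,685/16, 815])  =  [-983,-712, - 675, - 635, - 607, - 601, - 527, - 359,- 347.86, 12/17,109/3, 685/16,  985/11, 351, 382, 410,439,  581.02,815]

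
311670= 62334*5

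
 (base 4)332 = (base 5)222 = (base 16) 3E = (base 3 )2022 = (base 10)62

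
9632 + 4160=13792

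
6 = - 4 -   -  10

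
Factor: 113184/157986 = 48/67 = 2^4*3^1*67^( - 1) 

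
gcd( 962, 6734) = 962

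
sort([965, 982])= [ 965, 982] 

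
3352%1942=1410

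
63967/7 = 63967/7 = 9138.14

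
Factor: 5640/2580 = 2^1*43^(-1)*47^1 = 94/43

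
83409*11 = 917499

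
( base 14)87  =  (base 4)1313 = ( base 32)3n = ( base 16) 77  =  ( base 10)119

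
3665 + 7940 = 11605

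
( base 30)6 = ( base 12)6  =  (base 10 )6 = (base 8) 6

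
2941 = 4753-1812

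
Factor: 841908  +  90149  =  7^1*47^1 * 2833^1 = 932057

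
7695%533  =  233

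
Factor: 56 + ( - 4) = 2^2*13^1  =  52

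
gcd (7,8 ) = 1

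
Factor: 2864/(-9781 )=-2^4*179^1*9781^(-1) 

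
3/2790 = 1/930 =0.00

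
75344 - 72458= 2886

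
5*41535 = 207675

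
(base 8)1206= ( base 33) jj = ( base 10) 646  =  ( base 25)10l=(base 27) np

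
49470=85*582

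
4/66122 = 2/33061 =0.00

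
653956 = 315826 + 338130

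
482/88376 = 241/44188 = 0.01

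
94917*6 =569502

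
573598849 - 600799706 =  - 27200857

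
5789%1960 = 1869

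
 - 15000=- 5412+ - 9588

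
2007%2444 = 2007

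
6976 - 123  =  6853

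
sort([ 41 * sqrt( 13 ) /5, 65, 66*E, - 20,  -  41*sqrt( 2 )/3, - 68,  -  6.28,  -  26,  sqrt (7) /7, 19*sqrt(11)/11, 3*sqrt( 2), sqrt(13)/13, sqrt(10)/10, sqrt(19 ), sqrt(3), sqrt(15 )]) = [ - 68, - 26, - 20, - 41 *sqrt( 2 ) /3 , - 6.28,sqrt(13 )/13,sqrt( 10 ) /10,  sqrt( 7 ) /7,sqrt ( 3 ), sqrt( 15 ) , 3*sqrt (2),sqrt ( 19), 19*sqrt( 11 )/11, 41*sqrt( 13 )/5,65,66*E] 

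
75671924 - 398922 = 75273002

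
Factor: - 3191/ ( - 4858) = 2^(-1)*7^( - 1 )*347^ (  -  1 ) * 3191^1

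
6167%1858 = 593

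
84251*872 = 73466872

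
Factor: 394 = 2^1*197^1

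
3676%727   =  41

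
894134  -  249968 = 644166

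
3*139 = 417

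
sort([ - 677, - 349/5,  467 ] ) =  [- 677,-349/5,467 ]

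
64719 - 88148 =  - 23429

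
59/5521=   59/5521 = 0.01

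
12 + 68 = 80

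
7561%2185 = 1006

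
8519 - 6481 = 2038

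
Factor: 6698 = 2^1 * 17^1 * 197^1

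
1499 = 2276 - 777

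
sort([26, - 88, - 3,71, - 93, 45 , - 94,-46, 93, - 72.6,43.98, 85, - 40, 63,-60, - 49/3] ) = [ - 94, - 93, - 88, - 72.6, - 60 ,- 46, - 40 , - 49/3,- 3, 26,43.98,  45,63,71,85,93] 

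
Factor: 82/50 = 5^( - 2 ) * 41^1 = 41/25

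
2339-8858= - 6519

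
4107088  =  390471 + 3716617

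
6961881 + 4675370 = 11637251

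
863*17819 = 15377797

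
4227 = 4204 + 23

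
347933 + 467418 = 815351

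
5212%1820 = 1572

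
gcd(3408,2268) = 12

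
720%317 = 86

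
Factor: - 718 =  - 2^1 *359^1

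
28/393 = 28/393 = 0.07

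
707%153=95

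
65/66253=65/66253=0.00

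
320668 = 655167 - 334499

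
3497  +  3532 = 7029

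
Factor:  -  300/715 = -60/143 = - 2^2 * 3^1 * 5^1*11^( - 1)*13^( - 1 ) 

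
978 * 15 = 14670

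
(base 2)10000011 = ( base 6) 335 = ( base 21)65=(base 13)a1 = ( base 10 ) 131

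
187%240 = 187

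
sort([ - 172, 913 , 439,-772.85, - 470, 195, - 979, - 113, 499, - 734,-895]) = [- 979,-895,-772.85 , - 734, - 470, - 172, - 113 , 195, 439, 499,913]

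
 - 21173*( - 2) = 42346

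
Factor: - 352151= - 157^1 * 2243^1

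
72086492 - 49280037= 22806455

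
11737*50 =586850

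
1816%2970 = 1816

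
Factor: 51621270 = 2^1*3^1*5^1*1720709^1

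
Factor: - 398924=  - 2^2*19^1 * 29^1*181^1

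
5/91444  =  5/91444 = 0.00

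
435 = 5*87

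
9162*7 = 64134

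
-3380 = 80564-83944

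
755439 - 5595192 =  - 4839753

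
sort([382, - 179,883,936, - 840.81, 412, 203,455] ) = [ - 840.81, - 179, 203, 382 , 412,455 , 883, 936]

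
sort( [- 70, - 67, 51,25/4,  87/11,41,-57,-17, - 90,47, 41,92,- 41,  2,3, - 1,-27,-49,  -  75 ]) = [-90, - 75, - 70,-67,-57, -49,-41, - 27,-17, - 1, 2,3,25/4,87/11 , 41,41, 47, 51,92]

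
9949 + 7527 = 17476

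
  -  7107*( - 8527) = 60601389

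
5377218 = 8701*618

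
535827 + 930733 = 1466560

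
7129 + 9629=16758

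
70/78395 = 14/15679 = 0.00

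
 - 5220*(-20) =104400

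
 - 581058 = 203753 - 784811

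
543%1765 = 543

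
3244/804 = 811/201 = 4.03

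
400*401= 160400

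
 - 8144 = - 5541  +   - 2603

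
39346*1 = 39346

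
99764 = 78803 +20961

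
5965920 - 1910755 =4055165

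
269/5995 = 269/5995 = 0.04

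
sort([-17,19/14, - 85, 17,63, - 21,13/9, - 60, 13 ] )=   [ - 85, - 60, - 21, - 17,19/14,13/9 , 13,17,63]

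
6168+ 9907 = 16075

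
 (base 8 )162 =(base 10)114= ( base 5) 424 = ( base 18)66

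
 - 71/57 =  - 71/57 = -  1.25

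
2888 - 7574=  - 4686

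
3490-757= 2733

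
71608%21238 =7894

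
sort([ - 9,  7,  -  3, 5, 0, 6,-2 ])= [-9, -3, - 2, 0 , 5,  6,7]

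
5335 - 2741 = 2594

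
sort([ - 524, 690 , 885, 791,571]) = [-524 , 571, 690, 791,  885]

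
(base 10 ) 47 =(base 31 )1G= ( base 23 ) 21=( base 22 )23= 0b101111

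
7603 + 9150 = 16753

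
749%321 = 107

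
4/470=2/235= 0.01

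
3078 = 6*513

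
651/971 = 651/971 = 0.67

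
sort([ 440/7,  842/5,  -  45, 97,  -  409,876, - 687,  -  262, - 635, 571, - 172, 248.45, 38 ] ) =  [ - 687, - 635,-409, - 262, - 172,-45, 38, 440/7,  97, 842/5, 248.45 , 571, 876]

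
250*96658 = 24164500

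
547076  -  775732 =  - 228656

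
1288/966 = 1 + 1/3=1.33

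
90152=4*22538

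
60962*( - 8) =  - 487696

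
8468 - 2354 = 6114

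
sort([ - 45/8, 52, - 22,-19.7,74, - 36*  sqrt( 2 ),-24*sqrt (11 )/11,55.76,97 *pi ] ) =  [-36*sqrt(2),-22,- 19.7, - 24*sqrt( 11) /11, - 45/8,52,55.76,74,97*pi ] 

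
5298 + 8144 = 13442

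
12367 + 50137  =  62504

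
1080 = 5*216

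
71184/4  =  17796 = 17796.00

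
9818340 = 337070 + 9481270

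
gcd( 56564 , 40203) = 1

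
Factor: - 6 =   -  2^1 * 3^1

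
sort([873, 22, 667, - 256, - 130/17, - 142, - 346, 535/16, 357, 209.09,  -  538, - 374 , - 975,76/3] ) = [ - 975, - 538 , - 374, - 346, - 256, - 142, - 130/17,22 , 76/3, 535/16, 209.09,357,667, 873]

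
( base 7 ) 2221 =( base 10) 799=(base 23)1bh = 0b1100011111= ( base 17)2d0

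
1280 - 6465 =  - 5185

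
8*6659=53272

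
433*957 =414381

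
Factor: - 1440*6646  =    -  2^6*3^2*5^1*3323^1 = - 9570240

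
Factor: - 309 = - 3^1*103^1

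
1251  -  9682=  - 8431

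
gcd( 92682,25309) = 1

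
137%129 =8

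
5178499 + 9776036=14954535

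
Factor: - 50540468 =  - 2^2*11^1*1148647^1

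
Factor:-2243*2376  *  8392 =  - 44724056256 = - 2^6*3^3*11^1 * 1049^1*2243^1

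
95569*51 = 4874019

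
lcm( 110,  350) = 3850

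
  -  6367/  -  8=795 + 7/8 = 795.88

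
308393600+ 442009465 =750403065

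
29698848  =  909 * 32672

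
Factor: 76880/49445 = 2^4*11^( - 1)*29^ ( - 1)*31^1 = 496/319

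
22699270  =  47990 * 473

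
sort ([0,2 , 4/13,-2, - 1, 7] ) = [ - 2,  -  1,0,4/13 , 2, 7 ] 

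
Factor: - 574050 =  - 2^1*3^1*5^2*43^1*89^1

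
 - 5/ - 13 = 5/13 = 0.38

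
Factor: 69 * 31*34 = 2^1*3^1 *17^1 * 23^1*31^1 = 72726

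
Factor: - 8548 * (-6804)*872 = 50716036224 = 2^7*3^5 *7^1*109^1 * 2137^1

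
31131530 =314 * 99145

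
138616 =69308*2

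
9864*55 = 542520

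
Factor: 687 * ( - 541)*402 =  - 2^1 * 3^2*67^1*229^1*  541^1= - 149410134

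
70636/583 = 121 + 93/583 = 121.16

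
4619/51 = 4619/51 = 90.57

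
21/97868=21/97868 = 0.00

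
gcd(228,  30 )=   6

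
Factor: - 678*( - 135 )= 2^1 *3^4*5^1*113^1 = 91530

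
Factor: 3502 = 2^1*17^1*103^1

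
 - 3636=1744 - 5380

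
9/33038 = 9/33038 = 0.00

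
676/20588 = 169/5147 =0.03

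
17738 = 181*98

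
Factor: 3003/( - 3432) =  - 2^( - 3)*7^1= - 7/8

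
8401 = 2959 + 5442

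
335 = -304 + 639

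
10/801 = 10/801 = 0.01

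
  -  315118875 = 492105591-807224466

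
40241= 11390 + 28851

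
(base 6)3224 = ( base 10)736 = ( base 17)295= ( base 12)514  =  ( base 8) 1340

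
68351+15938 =84289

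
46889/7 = 6698+3/7 = 6698.43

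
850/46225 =34/1849 =0.02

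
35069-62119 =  -27050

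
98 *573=56154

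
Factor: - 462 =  -2^1 * 3^1 * 7^1*11^1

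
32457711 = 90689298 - 58231587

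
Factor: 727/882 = 2^( - 1)*3^ ( - 2)*7^(-2)*727^1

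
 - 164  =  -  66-98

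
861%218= 207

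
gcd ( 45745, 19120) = 5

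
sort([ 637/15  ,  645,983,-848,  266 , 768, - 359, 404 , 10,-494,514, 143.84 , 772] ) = [-848, - 494, - 359,10,637/15,143.84, 266,404, 514,645,  768, 772, 983]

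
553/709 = 553/709=0.78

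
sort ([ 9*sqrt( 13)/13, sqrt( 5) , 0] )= [0,sqrt( 5), 9*sqrt( 13) /13] 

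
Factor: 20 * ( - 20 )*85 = -34000 = - 2^4*5^3*17^1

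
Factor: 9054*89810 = 2^2*3^2*5^1*7^1*503^1*1283^1 =813139740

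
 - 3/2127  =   - 1/709 =- 0.00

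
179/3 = 179/3 = 59.67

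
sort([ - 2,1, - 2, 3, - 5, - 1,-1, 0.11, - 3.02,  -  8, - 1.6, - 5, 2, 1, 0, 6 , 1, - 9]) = [ - 9 , - 8, - 5, - 5, - 3.02,-2, - 2, - 1.6,-1,-1, 0,0.11,1  ,  1, 1, 2,3 , 6] 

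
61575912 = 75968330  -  14392418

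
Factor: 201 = 3^1*67^1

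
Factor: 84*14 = 1176 = 2^3*3^1*7^2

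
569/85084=569/85084 = 0.01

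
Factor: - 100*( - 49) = 4900  =  2^2*5^2*7^2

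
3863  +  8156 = 12019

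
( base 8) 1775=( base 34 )U1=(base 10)1021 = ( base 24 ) 1id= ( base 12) 711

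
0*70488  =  0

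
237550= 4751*50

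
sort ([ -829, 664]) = [ - 829,664] 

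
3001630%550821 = 247525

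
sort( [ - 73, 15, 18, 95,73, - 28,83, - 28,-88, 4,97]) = [ - 88, - 73  , - 28, - 28,4,15,18,73,83,95, 97] 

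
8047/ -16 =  -503+1/16 = - 502.94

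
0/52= 0 = 0.00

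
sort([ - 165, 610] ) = [ - 165, 610] 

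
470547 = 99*4753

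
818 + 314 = 1132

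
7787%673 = 384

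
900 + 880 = 1780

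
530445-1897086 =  -1366641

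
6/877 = 6/877 = 0.01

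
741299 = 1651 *449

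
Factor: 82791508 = 2^2*20697877^1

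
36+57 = 93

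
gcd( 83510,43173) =1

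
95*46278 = 4396410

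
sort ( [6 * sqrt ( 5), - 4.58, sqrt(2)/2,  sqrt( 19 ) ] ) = [  -  4.58,sqrt( 2)/2, sqrt(19),6*sqrt ( 5 )] 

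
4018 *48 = 192864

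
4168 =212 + 3956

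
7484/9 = 831+5/9= 831.56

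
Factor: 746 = 2^1 * 373^1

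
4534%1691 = 1152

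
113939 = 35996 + 77943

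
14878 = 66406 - 51528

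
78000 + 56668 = 134668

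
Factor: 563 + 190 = 753=3^1*251^1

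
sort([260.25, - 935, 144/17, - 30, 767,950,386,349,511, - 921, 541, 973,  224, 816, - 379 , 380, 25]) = [-935, - 921, - 379, - 30, 144/17, 25, 224, 260.25, 349,380, 386, 511,541,767,  816, 950, 973]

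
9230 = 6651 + 2579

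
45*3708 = 166860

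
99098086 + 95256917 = 194355003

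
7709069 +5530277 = 13239346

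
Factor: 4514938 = 2^1*547^1*4127^1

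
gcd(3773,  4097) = 1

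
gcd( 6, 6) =6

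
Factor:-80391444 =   -  2^2 *3^1*7^1*957041^1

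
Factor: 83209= 7^1*11887^1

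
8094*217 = 1756398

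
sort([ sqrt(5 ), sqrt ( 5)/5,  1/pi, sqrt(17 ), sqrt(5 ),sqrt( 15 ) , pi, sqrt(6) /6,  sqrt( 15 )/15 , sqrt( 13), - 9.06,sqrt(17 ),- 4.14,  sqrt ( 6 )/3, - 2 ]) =[-9.06, - 4.14,  -  2,sqrt( 15) /15, 1/pi, sqrt (6 )/6,sqrt( 5)/5, sqrt( 6 )/3,sqrt(5), sqrt (5 ), pi, sqrt ( 13 ),sqrt(15 ),  sqrt( 17),sqrt(17)]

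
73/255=73/255 = 0.29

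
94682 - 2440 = 92242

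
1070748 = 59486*18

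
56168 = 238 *236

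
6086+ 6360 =12446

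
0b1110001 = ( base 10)113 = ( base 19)5i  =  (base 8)161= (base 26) 49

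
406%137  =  132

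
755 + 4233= 4988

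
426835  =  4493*95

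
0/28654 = 0 = 0.00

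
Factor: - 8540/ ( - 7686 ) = 2^1*3^ (  -  2 )*5^1 = 10/9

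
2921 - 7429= - 4508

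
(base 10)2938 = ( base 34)2IE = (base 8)5572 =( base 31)31O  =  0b101101111010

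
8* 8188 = 65504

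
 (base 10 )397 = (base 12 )291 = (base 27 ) EJ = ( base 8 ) 615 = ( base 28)E5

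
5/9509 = 5/9509 = 0.00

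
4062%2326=1736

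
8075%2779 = 2517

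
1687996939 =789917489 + 898079450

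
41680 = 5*8336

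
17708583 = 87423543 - 69714960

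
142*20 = 2840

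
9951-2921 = 7030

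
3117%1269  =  579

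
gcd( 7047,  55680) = 87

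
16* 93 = 1488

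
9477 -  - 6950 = 16427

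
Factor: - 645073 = -11^1*13^2*347^1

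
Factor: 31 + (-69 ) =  - 2^1*19^1 = - 38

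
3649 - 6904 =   -  3255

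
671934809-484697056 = 187237753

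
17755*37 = 656935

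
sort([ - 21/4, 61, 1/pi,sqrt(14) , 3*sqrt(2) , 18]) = [-21/4,1/pi,sqrt(14),3*sqrt(  2 ),18, 61]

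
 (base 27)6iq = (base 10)4886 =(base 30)5CQ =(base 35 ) 3YL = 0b1001100010110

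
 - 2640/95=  - 28+4/19 = - 27.79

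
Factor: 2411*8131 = 19603841 = 47^1*173^1*2411^1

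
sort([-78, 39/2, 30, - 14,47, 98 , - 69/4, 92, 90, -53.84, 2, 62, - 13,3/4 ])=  [ - 78, - 53.84 , - 69/4, - 14,  -  13, 3/4, 2 , 39/2,30, 47,62, 90, 92, 98 ]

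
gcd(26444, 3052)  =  4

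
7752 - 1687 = 6065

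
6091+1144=7235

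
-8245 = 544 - 8789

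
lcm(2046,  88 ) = 8184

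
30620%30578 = 42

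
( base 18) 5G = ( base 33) 37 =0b1101010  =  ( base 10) 106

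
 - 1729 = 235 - 1964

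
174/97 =174/97 = 1.79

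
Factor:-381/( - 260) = 2^(-2)*3^1 * 5^ ( - 1 ) * 13^( - 1) * 127^1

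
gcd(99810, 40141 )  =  1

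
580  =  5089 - 4509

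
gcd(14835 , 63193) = 1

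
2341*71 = 166211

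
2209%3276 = 2209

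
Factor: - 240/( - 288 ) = 5/6  =  2^(- 1) * 3^(  -  1)*5^1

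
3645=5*729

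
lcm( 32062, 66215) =3045890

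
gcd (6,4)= 2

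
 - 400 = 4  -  404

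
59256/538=110 + 38/269 = 110.14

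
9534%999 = 543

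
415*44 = 18260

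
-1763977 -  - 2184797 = 420820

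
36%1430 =36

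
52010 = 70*743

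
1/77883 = 1/77883 = 0.00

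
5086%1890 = 1306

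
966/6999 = 322/2333   =  0.14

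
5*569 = 2845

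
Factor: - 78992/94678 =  - 39496/47339 = -2^3*4937^1*47339^(-1)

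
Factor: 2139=3^1*23^1 *31^1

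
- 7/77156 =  - 1 + 77149/77156 =- 0.00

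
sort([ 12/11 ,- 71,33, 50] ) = [-71,12/11  ,  33 , 50 ]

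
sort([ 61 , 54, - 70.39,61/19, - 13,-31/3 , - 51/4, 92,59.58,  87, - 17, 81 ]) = [-70.39, - 17, - 13,-51/4, - 31/3,  61/19,  54 , 59.58, 61,81,  87,92] 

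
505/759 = 505/759 = 0.67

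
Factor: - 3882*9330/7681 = - 2^2*3^2*5^1*311^1*647^1*7681^( - 1) = - 36219060/7681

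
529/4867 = 529/4867 = 0.11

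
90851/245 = 370 + 201/245 = 370.82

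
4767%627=378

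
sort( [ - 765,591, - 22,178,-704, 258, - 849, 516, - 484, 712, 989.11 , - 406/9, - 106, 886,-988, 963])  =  [ - 988,-849, - 765, - 704, - 484, - 106, - 406/9,- 22 , 178,258,  516,591, 712, 886,963, 989.11]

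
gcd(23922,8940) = 6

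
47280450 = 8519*5550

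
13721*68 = 933028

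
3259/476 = 6  +  403/476=   6.85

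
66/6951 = 22/2317  =  0.01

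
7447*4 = 29788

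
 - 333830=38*( - 8785) 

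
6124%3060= 4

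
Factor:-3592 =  - 2^3*449^1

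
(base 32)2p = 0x59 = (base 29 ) 32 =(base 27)38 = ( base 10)89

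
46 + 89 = 135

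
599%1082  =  599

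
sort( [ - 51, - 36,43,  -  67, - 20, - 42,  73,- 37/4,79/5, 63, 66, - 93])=[  -  93, -67,-51, - 42, - 36,-20, - 37/4,79/5 , 43,63,66,73 ] 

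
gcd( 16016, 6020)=28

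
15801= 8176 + 7625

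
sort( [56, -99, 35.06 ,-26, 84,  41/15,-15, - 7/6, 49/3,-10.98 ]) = [  -  99, - 26, - 15, - 10.98,  -  7/6,41/15, 49/3, 35.06,  56,84]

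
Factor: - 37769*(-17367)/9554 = 655934223/9554 = 2^( - 1) *3^1*7^1  *  17^( - 1 )*179^1*211^1*281^(-1)*827^1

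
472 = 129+343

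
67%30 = 7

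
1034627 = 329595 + 705032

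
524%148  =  80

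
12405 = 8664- - 3741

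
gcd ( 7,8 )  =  1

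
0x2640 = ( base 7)40356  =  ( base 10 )9792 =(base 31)A5R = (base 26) ECG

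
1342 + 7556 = 8898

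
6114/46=3057/23=132.91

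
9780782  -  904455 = 8876327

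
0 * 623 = 0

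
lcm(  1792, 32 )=1792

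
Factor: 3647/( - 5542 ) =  - 2^(  -  1)*7^1 * 17^( - 1 )*163^( - 1)*521^1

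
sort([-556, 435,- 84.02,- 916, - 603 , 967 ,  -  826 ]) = [ - 916 ,-826, - 603,  -  556, - 84.02,435, 967]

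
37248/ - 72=-518 + 2/3 = - 517.33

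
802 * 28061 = 22504922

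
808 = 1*808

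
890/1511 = 890/1511 =0.59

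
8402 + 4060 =12462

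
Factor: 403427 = 17^1 * 19^1*1249^1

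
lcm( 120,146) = 8760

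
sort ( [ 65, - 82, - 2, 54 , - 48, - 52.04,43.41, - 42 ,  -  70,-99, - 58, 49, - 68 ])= [  -  99,-82, - 70 , - 68, - 58 , -52.04,-48, - 42, - 2,  43.41, 49,54,65 ]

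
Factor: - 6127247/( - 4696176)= 2^( - 4 )*3^(  -  1)*7^1*227^(  -  1)*431^(  -  1 )*859^1*1019^1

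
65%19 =8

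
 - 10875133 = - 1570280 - 9304853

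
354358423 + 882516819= 1236875242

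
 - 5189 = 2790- 7979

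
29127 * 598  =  17417946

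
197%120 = 77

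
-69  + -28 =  -97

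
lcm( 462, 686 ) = 22638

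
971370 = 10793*90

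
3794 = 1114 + 2680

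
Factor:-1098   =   - 2^1*3^2*61^1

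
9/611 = 9/611 =0.01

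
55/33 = 1 + 2/3 =1.67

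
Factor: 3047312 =2^4*73^1*2609^1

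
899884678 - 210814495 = 689070183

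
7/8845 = 7/8845 = 0.00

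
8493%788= 613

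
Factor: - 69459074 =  - 2^1*34729537^1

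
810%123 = 72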